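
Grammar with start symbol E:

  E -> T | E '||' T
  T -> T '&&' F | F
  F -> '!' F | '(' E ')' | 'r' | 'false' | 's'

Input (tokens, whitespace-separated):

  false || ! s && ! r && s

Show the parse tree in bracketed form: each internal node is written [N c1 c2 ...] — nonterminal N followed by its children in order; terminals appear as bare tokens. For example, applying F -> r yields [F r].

[E [E [T [F false]]] || [T [T [T [F ! [F s]]] && [F ! [F r]]] && [F s]]]

E
E || T
T || T
F || T
false || T
false || T && F
false || T && F && F
false || F && F && F
false || ! F && F && F
false || ! s && F && F
false || ! s && ! F && F
false || ! s && ! r && F
false || ! s && ! r && s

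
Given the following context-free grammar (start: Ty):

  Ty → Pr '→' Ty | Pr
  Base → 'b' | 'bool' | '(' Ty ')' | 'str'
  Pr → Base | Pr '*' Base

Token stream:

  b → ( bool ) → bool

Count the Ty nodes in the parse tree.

[Ty [Pr [Base b]] → [Ty [Pr [Base ( [Ty [Pr [Base bool]]] )]] → [Ty [Pr [Base bool]]]]]

4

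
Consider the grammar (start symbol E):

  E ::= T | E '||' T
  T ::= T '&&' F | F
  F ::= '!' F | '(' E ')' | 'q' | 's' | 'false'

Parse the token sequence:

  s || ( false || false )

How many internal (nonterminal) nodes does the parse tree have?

12

[E [E [T [F s]]] || [T [F ( [E [E [T [F false]]] || [T [F false]]] )]]]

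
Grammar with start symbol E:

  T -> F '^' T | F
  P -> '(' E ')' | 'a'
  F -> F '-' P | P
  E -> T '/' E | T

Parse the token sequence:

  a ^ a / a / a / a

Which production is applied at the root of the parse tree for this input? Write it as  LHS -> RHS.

[E [T [F [P a]] ^ [T [F [P a]]]] / [E [T [F [P a]]] / [E [T [F [P a]]] / [E [T [F [P a]]]]]]]

E -> T '/' E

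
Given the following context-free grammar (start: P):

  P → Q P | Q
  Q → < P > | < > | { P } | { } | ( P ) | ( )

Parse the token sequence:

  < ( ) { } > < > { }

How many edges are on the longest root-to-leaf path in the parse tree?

5

[P [Q < [P [Q ( )] [P [Q { }]]] >] [P [Q < >] [P [Q { }]]]]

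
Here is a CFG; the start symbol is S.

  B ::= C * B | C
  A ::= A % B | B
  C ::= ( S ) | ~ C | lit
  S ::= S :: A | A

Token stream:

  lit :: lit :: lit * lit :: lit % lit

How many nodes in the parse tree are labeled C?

6

[S [S [S [S [A [B [C lit]]]] :: [A [B [C lit]]]] :: [A [B [C lit] * [B [C lit]]]]] :: [A [A [B [C lit]]] % [B [C lit]]]]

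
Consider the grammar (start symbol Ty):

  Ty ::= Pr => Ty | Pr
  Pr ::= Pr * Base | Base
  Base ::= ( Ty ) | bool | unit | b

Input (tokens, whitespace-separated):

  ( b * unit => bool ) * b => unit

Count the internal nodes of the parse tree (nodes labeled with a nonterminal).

16

[Ty [Pr [Pr [Base ( [Ty [Pr [Pr [Base b]] * [Base unit]] => [Ty [Pr [Base bool]]]] )]] * [Base b]] => [Ty [Pr [Base unit]]]]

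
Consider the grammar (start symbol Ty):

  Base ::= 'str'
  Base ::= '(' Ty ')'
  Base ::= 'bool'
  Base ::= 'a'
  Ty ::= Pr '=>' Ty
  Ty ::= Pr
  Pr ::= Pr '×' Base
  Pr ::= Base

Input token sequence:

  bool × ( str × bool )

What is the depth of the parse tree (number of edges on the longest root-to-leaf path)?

[Ty [Pr [Pr [Base bool]] × [Base ( [Ty [Pr [Pr [Base str]] × [Base bool]]] )]]]

7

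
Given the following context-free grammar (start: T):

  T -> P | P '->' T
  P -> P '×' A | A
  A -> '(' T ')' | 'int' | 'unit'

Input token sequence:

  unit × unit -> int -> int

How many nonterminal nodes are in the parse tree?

11

[T [P [P [A unit]] × [A unit]] -> [T [P [A int]] -> [T [P [A int]]]]]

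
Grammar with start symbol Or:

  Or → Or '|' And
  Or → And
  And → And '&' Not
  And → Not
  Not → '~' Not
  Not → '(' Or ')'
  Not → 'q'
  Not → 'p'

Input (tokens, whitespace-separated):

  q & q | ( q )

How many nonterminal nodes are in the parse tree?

11

[Or [Or [And [And [Not q]] & [Not q]]] | [And [Not ( [Or [And [Not q]]] )]]]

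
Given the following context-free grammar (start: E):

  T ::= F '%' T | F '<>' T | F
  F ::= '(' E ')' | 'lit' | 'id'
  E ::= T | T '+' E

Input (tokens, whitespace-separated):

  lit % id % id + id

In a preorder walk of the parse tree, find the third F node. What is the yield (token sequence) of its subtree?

[E [T [F lit] % [T [F id] % [T [F id]]]] + [E [T [F id]]]]

id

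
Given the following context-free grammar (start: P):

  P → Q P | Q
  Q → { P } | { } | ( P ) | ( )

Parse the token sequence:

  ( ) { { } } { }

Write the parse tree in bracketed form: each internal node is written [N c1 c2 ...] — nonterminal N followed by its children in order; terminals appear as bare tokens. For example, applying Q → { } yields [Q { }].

P
Q P
( ) P
( ) Q P
( ) { P } P
( ) { Q } P
( ) { { } } P
( ) { { } } Q
( ) { { } } { }

[P [Q ( )] [P [Q { [P [Q { }]] }] [P [Q { }]]]]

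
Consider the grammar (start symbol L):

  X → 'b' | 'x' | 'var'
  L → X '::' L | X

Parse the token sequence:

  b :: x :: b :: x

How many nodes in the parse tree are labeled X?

[L [X b] :: [L [X x] :: [L [X b] :: [L [X x]]]]]

4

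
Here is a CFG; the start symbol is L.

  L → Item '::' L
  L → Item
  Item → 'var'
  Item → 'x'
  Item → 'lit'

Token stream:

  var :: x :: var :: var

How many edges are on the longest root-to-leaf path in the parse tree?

5

[L [Item var] :: [L [Item x] :: [L [Item var] :: [L [Item var]]]]]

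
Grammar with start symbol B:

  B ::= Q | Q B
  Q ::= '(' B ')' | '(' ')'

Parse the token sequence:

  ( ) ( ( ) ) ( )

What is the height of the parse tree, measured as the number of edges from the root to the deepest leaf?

[B [Q ( )] [B [Q ( [B [Q ( )]] )] [B [Q ( )]]]]

5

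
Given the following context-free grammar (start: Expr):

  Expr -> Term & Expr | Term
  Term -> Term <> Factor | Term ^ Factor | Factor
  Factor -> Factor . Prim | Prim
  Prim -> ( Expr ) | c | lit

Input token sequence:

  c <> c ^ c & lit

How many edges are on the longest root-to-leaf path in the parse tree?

[Expr [Term [Term [Term [Factor [Prim c]]] <> [Factor [Prim c]]] ^ [Factor [Prim c]]] & [Expr [Term [Factor [Prim lit]]]]]

6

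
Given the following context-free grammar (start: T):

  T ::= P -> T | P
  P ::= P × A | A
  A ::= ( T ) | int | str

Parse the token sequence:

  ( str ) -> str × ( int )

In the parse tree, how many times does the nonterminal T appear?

[T [P [A ( [T [P [A str]]] )]] -> [T [P [P [A str]] × [A ( [T [P [A int]]] )]]]]

4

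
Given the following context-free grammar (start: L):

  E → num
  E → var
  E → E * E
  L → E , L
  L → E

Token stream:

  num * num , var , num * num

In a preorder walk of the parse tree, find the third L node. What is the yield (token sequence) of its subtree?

num * num

[L [E [E num] * [E num]] , [L [E var] , [L [E [E num] * [E num]]]]]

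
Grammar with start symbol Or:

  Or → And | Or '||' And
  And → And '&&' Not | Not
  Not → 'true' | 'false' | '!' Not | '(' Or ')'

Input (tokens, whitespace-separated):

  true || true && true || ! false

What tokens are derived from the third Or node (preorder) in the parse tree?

[Or [Or [Or [And [Not true]]] || [And [And [Not true]] && [Not true]]] || [And [Not ! [Not false]]]]

true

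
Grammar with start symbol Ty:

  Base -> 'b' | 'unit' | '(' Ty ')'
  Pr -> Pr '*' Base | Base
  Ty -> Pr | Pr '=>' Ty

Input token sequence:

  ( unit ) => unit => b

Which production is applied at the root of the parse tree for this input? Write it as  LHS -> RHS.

[Ty [Pr [Base ( [Ty [Pr [Base unit]]] )]] => [Ty [Pr [Base unit]] => [Ty [Pr [Base b]]]]]

Ty -> Pr '=>' Ty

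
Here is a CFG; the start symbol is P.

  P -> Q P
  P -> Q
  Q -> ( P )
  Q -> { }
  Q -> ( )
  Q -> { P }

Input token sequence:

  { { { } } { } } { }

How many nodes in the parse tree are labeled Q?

5

[P [Q { [P [Q { [P [Q { }]] }] [P [Q { }]]] }] [P [Q { }]]]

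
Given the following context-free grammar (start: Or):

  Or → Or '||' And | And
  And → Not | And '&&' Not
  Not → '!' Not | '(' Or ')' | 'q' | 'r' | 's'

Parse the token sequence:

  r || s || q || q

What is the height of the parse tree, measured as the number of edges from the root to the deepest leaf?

[Or [Or [Or [Or [And [Not r]]] || [And [Not s]]] || [And [Not q]]] || [And [Not q]]]

6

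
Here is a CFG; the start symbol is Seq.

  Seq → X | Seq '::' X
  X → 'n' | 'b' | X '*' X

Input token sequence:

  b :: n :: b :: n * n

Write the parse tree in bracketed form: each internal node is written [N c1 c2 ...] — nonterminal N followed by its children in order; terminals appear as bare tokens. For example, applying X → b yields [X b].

[Seq [Seq [Seq [Seq [X b]] :: [X n]] :: [X b]] :: [X [X n] * [X n]]]

Seq
Seq :: X
Seq :: X :: X
Seq :: X :: X :: X
X :: X :: X :: X
b :: X :: X :: X
b :: n :: X :: X
b :: n :: b :: X
b :: n :: b :: X * X
b :: n :: b :: n * X
b :: n :: b :: n * n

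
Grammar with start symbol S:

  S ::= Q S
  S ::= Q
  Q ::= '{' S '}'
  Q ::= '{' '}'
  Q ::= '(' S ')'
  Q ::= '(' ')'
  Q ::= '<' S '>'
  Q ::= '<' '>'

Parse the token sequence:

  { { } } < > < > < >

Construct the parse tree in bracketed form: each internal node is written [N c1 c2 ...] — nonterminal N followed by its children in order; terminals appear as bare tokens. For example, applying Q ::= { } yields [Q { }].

S
Q S
{ S } S
{ Q } S
{ { } } S
{ { } } Q S
{ { } } < > S
{ { } } < > Q S
{ { } } < > < > S
{ { } } < > < > Q
{ { } } < > < > < >

[S [Q { [S [Q { }]] }] [S [Q < >] [S [Q < >] [S [Q < >]]]]]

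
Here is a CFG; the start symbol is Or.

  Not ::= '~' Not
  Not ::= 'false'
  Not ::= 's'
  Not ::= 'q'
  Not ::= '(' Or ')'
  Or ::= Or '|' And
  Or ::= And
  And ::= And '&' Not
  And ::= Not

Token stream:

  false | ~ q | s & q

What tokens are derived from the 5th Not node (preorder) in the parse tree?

[Or [Or [Or [And [Not false]]] | [And [Not ~ [Not q]]]] | [And [And [Not s]] & [Not q]]]

q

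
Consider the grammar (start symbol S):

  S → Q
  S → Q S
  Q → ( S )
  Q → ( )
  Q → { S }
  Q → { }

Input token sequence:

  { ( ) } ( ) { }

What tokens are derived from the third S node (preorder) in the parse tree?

( ) { }

[S [Q { [S [Q ( )]] }] [S [Q ( )] [S [Q { }]]]]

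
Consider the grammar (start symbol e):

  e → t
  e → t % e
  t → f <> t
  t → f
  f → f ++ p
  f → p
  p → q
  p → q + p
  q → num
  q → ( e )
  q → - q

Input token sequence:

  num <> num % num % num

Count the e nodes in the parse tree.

3

[e [t [f [p [q num]]] <> [t [f [p [q num]]]]] % [e [t [f [p [q num]]]] % [e [t [f [p [q num]]]]]]]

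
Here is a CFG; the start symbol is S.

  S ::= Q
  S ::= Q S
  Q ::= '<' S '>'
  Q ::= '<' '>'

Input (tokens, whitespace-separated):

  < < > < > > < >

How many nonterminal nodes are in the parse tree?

[S [Q < [S [Q < >] [S [Q < >]]] >] [S [Q < >]]]

8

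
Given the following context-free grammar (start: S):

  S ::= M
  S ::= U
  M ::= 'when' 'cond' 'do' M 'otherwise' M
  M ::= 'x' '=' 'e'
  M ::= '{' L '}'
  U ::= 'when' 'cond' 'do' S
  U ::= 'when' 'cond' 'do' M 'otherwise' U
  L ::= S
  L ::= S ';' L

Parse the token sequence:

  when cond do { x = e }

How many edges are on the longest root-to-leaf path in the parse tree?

7

[S [U when cond do [S [M { [L [S [M x = e]]] }]]]]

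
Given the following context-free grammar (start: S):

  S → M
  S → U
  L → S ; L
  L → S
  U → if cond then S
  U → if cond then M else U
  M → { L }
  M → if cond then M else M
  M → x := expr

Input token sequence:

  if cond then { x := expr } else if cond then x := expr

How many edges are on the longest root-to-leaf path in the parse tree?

[S [U if cond then [M { [L [S [M x := expr]]] }] else [U if cond then [S [M x := expr]]]]]

6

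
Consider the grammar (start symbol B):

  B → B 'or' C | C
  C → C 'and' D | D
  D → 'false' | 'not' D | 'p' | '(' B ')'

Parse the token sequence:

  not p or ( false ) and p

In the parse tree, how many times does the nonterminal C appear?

[B [B [C [D not [D p]]]] or [C [C [D ( [B [C [D false]]] )]] and [D p]]]

4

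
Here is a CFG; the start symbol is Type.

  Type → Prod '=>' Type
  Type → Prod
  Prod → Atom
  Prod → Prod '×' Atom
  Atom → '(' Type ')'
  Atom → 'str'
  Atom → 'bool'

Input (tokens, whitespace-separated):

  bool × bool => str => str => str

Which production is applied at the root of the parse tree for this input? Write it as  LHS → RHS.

Type → Prod '=>' Type

[Type [Prod [Prod [Atom bool]] × [Atom bool]] => [Type [Prod [Atom str]] => [Type [Prod [Atom str]] => [Type [Prod [Atom str]]]]]]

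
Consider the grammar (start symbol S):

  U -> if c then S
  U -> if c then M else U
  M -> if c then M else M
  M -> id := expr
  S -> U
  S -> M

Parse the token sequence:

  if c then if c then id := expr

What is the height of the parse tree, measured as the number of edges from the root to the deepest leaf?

6

[S [U if c then [S [U if c then [S [M id := expr]]]]]]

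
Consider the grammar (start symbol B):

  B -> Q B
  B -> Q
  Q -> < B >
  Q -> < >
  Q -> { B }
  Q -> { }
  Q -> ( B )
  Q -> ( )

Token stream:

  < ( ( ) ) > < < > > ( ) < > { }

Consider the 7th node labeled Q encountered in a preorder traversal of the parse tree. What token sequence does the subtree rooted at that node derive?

[B [Q < [B [Q ( [B [Q ( )]] )]] >] [B [Q < [B [Q < >]] >] [B [Q ( )] [B [Q < >] [B [Q { }]]]]]]

< >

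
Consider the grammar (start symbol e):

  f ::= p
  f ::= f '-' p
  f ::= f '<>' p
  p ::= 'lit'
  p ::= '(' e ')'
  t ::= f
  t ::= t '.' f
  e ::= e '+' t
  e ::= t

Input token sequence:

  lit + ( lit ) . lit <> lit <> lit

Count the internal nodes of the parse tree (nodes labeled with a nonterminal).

[e [e [t [f [p lit]]]] + [t [t [f [p ( [e [t [f [p lit]]]] )]]] . [f [f [f [p lit]] <> [p lit]] <> [p lit]]]]

19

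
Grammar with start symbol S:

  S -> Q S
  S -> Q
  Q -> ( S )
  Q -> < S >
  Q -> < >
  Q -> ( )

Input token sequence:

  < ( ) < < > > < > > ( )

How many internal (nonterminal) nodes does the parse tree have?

[S [Q < [S [Q ( )] [S [Q < [S [Q < >]] >] [S [Q < >]]]] >] [S [Q ( )]]]

12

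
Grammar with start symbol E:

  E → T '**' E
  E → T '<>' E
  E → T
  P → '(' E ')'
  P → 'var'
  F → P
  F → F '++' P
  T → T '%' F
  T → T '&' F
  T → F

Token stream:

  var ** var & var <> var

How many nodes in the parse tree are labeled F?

4

[E [T [F [P var]]] ** [E [T [T [F [P var]]] & [F [P var]]] <> [E [T [F [P var]]]]]]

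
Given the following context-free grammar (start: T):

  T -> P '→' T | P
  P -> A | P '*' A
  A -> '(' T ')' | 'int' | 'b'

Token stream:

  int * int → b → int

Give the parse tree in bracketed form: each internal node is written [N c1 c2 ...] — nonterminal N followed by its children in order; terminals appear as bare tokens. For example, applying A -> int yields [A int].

[T [P [P [A int]] * [A int]] → [T [P [A b]] → [T [P [A int]]]]]

T
P → T
P * A → T
A * A → T
int * A → T
int * int → T
int * int → P → T
int * int → A → T
int * int → b → T
int * int → b → P
int * int → b → A
int * int → b → int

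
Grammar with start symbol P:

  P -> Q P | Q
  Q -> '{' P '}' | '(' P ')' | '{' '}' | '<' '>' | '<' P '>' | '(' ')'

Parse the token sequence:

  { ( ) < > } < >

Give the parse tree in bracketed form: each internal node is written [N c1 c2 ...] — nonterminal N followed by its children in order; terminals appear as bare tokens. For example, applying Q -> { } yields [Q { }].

[P [Q { [P [Q ( )] [P [Q < >]]] }] [P [Q < >]]]

P
Q P
{ P } P
{ Q P } P
{ ( ) P } P
{ ( ) Q } P
{ ( ) < > } P
{ ( ) < > } Q
{ ( ) < > } < >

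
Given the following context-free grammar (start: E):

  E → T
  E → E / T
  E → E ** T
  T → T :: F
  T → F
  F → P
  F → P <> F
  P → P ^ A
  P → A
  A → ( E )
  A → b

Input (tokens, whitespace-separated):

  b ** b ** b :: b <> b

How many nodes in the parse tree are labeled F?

5

[E [E [E [T [F [P [A b]]]]] ** [T [F [P [A b]]]]] ** [T [T [F [P [A b]]]] :: [F [P [A b]] <> [F [P [A b]]]]]]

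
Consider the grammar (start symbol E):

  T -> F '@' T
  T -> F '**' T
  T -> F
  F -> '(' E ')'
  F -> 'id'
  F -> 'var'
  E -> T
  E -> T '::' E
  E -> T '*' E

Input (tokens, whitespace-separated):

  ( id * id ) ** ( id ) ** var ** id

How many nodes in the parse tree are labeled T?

7

[E [T [F ( [E [T [F id]] * [E [T [F id]]]] )] ** [T [F ( [E [T [F id]]] )] ** [T [F var] ** [T [F id]]]]]]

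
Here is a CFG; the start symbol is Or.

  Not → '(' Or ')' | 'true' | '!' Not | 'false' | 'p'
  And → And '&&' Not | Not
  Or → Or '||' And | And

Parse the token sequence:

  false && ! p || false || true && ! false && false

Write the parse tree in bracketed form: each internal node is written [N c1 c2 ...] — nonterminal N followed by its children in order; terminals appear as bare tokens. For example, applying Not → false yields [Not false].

[Or [Or [Or [And [And [Not false]] && [Not ! [Not p]]]] || [And [Not false]]] || [And [And [And [Not true]] && [Not ! [Not false]]] && [Not false]]]

Or
Or || And
Or || And || And
And || And || And
And && Not || And || And
Not && Not || And || And
false && Not || And || And
false && ! Not || And || And
false && ! p || And || And
false && ! p || Not || And
false && ! p || false || And
false && ! p || false || And && Not
false && ! p || false || And && Not && Not
false && ! p || false || Not && Not && Not
false && ! p || false || true && Not && Not
false && ! p || false || true && ! Not && Not
false && ! p || false || true && ! false && Not
false && ! p || false || true && ! false && false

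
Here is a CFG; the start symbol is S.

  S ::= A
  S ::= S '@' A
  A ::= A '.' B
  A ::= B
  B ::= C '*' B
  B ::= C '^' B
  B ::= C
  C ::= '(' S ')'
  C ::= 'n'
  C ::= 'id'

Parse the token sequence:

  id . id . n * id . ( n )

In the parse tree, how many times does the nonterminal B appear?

[S [A [A [A [A [B [C id]]] . [B [C id]]] . [B [C n] * [B [C id]]]] . [B [C ( [S [A [B [C n]]]] )]]]]

6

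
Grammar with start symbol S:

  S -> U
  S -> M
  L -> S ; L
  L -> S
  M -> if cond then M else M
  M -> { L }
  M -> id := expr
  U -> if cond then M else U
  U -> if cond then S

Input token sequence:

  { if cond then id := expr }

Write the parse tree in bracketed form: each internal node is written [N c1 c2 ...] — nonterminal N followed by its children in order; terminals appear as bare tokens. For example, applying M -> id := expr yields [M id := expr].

[S [M { [L [S [U if cond then [S [M id := expr]]]]] }]]

S
M
{ L }
{ S }
{ U }
{ if cond then S }
{ if cond then M }
{ if cond then id := expr }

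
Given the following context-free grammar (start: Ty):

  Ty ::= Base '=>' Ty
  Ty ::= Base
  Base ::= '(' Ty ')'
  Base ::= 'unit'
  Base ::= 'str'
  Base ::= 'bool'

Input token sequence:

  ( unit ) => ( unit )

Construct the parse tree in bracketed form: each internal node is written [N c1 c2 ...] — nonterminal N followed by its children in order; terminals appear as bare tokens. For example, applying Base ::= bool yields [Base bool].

Ty
Base => Ty
( Ty ) => Ty
( Base ) => Ty
( unit ) => Ty
( unit ) => Base
( unit ) => ( Ty )
( unit ) => ( Base )
( unit ) => ( unit )

[Ty [Base ( [Ty [Base unit]] )] => [Ty [Base ( [Ty [Base unit]] )]]]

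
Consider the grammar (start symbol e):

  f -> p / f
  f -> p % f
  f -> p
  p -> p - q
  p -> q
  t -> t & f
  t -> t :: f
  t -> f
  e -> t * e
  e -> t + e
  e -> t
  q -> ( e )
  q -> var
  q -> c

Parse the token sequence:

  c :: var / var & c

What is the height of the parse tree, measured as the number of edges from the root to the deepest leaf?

[e [t [t [t [f [p [q c]]]] :: [f [p [q var]] / [f [p [q var]]]]] & [f [p [q c]]]]]

7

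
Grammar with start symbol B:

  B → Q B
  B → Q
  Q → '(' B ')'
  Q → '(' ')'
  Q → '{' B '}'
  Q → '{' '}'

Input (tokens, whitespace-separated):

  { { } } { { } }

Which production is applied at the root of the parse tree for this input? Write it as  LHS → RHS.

B → Q B

[B [Q { [B [Q { }]] }] [B [Q { [B [Q { }]] }]]]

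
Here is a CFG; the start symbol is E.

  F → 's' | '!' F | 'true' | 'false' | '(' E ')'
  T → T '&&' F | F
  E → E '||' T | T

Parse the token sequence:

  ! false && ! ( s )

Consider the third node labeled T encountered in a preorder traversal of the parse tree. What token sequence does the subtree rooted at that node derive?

s

[E [T [T [F ! [F false]]] && [F ! [F ( [E [T [F s]]] )]]]]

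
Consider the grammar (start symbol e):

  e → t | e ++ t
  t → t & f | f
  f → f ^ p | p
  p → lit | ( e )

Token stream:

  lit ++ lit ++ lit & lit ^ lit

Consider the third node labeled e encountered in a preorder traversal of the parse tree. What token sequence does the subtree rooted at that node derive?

lit

[e [e [e [t [f [p lit]]]] ++ [t [f [p lit]]]] ++ [t [t [f [p lit]]] & [f [f [p lit]] ^ [p lit]]]]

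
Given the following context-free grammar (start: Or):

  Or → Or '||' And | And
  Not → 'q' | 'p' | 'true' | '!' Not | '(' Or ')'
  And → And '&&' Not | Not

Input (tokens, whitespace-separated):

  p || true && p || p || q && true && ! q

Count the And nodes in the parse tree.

7

[Or [Or [Or [Or [And [Not p]]] || [And [And [Not true]] && [Not p]]] || [And [Not p]]] || [And [And [And [Not q]] && [Not true]] && [Not ! [Not q]]]]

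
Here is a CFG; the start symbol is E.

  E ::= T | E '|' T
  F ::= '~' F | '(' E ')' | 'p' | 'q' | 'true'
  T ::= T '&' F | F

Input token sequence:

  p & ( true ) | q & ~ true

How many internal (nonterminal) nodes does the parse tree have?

14

[E [E [T [T [F p]] & [F ( [E [T [F true]]] )]]] | [T [T [F q]] & [F ~ [F true]]]]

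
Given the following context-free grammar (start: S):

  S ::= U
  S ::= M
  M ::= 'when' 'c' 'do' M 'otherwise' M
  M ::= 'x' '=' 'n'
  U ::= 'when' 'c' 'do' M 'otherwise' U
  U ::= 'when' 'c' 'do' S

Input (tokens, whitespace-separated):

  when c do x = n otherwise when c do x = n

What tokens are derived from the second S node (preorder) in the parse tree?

[S [U when c do [M x = n] otherwise [U when c do [S [M x = n]]]]]

x = n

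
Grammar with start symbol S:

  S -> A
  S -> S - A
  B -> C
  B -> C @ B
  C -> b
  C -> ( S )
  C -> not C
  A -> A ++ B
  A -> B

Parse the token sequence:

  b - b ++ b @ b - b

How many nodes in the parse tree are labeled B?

5

[S [S [S [A [B [C b]]]] - [A [A [B [C b]]] ++ [B [C b] @ [B [C b]]]]] - [A [B [C b]]]]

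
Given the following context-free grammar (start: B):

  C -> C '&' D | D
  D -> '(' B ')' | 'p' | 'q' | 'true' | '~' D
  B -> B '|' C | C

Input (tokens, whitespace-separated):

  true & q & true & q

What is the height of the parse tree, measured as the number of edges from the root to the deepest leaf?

6

[B [C [C [C [C [D true]] & [D q]] & [D true]] & [D q]]]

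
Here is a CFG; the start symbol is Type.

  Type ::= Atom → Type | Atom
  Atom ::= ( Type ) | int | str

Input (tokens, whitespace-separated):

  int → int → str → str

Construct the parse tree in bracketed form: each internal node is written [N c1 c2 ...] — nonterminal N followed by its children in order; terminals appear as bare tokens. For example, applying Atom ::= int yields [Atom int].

Type
Atom → Type
int → Type
int → Atom → Type
int → int → Type
int → int → Atom → Type
int → int → str → Type
int → int → str → Atom
int → int → str → str

[Type [Atom int] → [Type [Atom int] → [Type [Atom str] → [Type [Atom str]]]]]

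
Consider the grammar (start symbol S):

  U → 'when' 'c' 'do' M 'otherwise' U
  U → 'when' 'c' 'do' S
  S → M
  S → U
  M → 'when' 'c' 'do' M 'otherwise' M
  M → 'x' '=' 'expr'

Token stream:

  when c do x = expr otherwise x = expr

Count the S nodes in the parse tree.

1

[S [M when c do [M x = expr] otherwise [M x = expr]]]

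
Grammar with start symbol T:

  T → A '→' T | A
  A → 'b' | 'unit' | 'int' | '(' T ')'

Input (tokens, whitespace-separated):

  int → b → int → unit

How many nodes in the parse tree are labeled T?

4

[T [A int] → [T [A b] → [T [A int] → [T [A unit]]]]]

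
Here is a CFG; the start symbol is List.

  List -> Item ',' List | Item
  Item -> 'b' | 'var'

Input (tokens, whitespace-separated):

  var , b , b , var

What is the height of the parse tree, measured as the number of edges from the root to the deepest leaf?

5

[List [Item var] , [List [Item b] , [List [Item b] , [List [Item var]]]]]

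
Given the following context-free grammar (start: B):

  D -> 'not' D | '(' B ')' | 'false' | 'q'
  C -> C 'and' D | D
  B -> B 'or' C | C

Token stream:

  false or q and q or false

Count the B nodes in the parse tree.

3

[B [B [B [C [D false]]] or [C [C [D q]] and [D q]]] or [C [D false]]]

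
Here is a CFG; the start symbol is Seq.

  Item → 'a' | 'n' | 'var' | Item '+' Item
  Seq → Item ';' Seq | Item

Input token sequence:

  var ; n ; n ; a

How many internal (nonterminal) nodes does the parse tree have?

[Seq [Item var] ; [Seq [Item n] ; [Seq [Item n] ; [Seq [Item a]]]]]

8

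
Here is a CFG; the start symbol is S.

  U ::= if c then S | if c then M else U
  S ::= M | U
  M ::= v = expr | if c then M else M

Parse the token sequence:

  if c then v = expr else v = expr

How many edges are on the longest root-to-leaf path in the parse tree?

3

[S [M if c then [M v = expr] else [M v = expr]]]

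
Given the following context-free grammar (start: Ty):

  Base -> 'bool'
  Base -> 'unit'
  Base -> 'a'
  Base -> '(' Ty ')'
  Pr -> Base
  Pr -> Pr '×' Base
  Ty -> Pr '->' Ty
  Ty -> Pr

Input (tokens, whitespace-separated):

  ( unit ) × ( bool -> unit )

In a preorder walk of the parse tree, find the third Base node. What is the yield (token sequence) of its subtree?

[Ty [Pr [Pr [Base ( [Ty [Pr [Base unit]]] )]] × [Base ( [Ty [Pr [Base bool]] -> [Ty [Pr [Base unit]]]] )]]]

( bool -> unit )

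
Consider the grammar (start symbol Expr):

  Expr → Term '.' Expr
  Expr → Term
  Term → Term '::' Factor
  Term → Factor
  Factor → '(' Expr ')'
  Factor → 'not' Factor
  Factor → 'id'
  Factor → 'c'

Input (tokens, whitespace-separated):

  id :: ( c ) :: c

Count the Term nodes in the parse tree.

[Expr [Term [Term [Term [Factor id]] :: [Factor ( [Expr [Term [Factor c]]] )]] :: [Factor c]]]

4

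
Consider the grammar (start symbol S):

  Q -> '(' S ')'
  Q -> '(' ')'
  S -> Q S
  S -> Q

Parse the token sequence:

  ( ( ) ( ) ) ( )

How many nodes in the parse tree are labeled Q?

4

[S [Q ( [S [Q ( )] [S [Q ( )]]] )] [S [Q ( )]]]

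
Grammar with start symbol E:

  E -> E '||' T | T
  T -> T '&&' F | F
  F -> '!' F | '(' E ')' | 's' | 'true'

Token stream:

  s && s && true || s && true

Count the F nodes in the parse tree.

[E [E [T [T [T [F s]] && [F s]] && [F true]]] || [T [T [F s]] && [F true]]]

5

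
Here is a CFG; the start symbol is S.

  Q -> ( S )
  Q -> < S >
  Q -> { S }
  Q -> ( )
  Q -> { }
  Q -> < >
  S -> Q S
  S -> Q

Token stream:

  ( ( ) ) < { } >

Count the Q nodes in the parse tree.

[S [Q ( [S [Q ( )]] )] [S [Q < [S [Q { }]] >]]]

4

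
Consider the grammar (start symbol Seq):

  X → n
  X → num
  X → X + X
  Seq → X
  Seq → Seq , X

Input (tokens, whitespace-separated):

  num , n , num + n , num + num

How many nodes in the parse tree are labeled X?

8

[Seq [Seq [Seq [Seq [X num]] , [X n]] , [X [X num] + [X n]]] , [X [X num] + [X num]]]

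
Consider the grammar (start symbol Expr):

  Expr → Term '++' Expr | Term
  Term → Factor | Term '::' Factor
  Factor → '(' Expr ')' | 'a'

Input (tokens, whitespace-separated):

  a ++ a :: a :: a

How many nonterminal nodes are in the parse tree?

10

[Expr [Term [Factor a]] ++ [Expr [Term [Term [Term [Factor a]] :: [Factor a]] :: [Factor a]]]]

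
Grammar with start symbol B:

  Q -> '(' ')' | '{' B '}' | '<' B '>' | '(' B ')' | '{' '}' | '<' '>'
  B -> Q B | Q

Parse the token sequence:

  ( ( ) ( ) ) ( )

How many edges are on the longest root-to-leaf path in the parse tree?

5

[B [Q ( [B [Q ( )] [B [Q ( )]]] )] [B [Q ( )]]]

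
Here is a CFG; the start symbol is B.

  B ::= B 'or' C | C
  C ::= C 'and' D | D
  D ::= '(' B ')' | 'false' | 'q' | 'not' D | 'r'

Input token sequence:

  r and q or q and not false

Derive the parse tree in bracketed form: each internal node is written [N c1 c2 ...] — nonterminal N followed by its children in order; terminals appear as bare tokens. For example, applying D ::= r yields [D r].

B
B or C
C or C
C and D or C
D and D or C
r and D or C
r and q or C
r and q or C and D
r and q or D and D
r and q or q and D
r and q or q and not D
r and q or q and not false

[B [B [C [C [D r]] and [D q]]] or [C [C [D q]] and [D not [D false]]]]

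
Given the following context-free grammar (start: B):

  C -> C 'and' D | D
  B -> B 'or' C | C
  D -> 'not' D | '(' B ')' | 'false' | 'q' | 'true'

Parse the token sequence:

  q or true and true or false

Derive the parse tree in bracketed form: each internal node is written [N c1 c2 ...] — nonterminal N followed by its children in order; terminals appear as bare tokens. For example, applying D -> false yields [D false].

[B [B [B [C [D q]]] or [C [C [D true]] and [D true]]] or [C [D false]]]

B
B or C
B or C or C
C or C or C
D or C or C
q or C or C
q or C and D or C
q or D and D or C
q or true and D or C
q or true and true or C
q or true and true or D
q or true and true or false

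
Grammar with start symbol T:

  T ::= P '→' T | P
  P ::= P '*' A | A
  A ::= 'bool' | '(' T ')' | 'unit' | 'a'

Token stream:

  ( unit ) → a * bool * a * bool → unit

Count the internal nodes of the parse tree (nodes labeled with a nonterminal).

[T [P [A ( [T [P [A unit]]] )]] → [T [P [P [P [P [A a]] * [A bool]] * [A a]] * [A bool]] → [T [P [A unit]]]]]

18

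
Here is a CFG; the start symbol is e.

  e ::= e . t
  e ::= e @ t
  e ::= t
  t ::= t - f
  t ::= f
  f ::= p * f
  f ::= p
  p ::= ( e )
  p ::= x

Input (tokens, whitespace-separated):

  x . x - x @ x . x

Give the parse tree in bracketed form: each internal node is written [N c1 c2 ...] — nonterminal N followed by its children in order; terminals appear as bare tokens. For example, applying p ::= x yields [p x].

[e [e [e [e [t [f [p x]]]] . [t [t [f [p x]]] - [f [p x]]]] @ [t [f [p x]]]] . [t [f [p x]]]]

e
e . t
e @ t . t
e . t @ t . t
t . t @ t . t
f . t @ t . t
p . t @ t . t
x . t @ t . t
x . t - f @ t . t
x . f - f @ t . t
x . p - f @ t . t
x . x - f @ t . t
x . x - p @ t . t
x . x - x @ t . t
x . x - x @ f . t
x . x - x @ p . t
x . x - x @ x . t
x . x - x @ x . f
x . x - x @ x . p
x . x - x @ x . x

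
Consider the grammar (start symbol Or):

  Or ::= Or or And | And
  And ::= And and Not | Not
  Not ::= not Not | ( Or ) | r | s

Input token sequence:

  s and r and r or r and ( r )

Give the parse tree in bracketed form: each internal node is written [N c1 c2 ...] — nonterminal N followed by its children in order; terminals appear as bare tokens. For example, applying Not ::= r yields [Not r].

Or
Or or And
And or And
And and Not or And
And and Not and Not or And
Not and Not and Not or And
s and Not and Not or And
s and r and Not or And
s and r and r or And
s and r and r or And and Not
s and r and r or Not and Not
s and r and r or r and Not
s and r and r or r and ( Or )
s and r and r or r and ( And )
s and r and r or r and ( Not )
s and r and r or r and ( r )

[Or [Or [And [And [And [Not s]] and [Not r]] and [Not r]]] or [And [And [Not r]] and [Not ( [Or [And [Not r]]] )]]]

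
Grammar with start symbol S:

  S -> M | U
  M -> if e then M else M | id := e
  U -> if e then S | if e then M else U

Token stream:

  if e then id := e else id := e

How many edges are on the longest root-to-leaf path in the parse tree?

[S [M if e then [M id := e] else [M id := e]]]

3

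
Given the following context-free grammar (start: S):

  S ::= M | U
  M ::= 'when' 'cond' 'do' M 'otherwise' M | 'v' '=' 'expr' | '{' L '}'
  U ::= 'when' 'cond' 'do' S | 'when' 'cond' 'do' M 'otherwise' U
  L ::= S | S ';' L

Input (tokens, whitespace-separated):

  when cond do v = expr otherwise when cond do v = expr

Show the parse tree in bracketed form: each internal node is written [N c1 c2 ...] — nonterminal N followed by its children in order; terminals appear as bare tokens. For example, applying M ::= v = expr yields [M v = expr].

S
U
when cond do M otherwise U
when cond do v = expr otherwise U
when cond do v = expr otherwise when cond do S
when cond do v = expr otherwise when cond do M
when cond do v = expr otherwise when cond do v = expr

[S [U when cond do [M v = expr] otherwise [U when cond do [S [M v = expr]]]]]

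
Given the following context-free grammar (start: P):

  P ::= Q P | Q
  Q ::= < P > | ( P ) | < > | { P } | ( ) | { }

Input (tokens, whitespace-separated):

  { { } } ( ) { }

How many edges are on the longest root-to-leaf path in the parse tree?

4

[P [Q { [P [Q { }]] }] [P [Q ( )] [P [Q { }]]]]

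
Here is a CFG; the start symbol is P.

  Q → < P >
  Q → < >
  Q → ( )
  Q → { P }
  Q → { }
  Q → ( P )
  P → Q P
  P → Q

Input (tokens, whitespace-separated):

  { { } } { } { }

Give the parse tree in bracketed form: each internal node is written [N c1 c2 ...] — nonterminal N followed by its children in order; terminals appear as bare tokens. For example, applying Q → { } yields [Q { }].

[P [Q { [P [Q { }]] }] [P [Q { }] [P [Q { }]]]]

P
Q P
{ P } P
{ Q } P
{ { } } P
{ { } } Q P
{ { } } { } P
{ { } } { } Q
{ { } } { } { }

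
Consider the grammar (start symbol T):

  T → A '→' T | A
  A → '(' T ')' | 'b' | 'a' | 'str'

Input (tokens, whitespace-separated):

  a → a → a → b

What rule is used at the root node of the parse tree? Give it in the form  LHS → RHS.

[T [A a] → [T [A a] → [T [A a] → [T [A b]]]]]

T → A '→' T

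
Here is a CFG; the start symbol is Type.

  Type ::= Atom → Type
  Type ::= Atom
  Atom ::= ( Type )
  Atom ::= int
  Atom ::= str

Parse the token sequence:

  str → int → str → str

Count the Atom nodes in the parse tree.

[Type [Atom str] → [Type [Atom int] → [Type [Atom str] → [Type [Atom str]]]]]

4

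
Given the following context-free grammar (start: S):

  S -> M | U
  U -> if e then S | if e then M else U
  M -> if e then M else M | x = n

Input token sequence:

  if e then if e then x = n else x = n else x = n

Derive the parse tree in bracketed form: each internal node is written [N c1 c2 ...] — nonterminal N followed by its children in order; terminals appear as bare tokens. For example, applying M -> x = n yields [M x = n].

[S [M if e then [M if e then [M x = n] else [M x = n]] else [M x = n]]]

S
M
if e then M else M
if e then if e then M else M else M
if e then if e then x = n else M else M
if e then if e then x = n else x = n else M
if e then if e then x = n else x = n else x = n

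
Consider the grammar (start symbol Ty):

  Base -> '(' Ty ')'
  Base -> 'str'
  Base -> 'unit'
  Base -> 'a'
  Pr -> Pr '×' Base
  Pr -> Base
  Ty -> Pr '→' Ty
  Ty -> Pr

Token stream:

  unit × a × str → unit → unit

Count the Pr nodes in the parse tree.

[Ty [Pr [Pr [Pr [Base unit]] × [Base a]] × [Base str]] → [Ty [Pr [Base unit]] → [Ty [Pr [Base unit]]]]]

5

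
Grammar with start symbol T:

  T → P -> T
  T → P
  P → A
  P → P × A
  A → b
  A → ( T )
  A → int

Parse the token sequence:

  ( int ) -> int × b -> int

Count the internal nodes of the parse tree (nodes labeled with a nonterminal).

[T [P [A ( [T [P [A int]]] )]] -> [T [P [P [A int]] × [A b]] -> [T [P [A int]]]]]

14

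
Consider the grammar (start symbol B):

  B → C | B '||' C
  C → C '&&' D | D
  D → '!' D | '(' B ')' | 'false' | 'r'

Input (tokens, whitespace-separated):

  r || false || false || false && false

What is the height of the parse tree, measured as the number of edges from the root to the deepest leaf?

6

[B [B [B [B [C [D r]]] || [C [D false]]] || [C [D false]]] || [C [C [D false]] && [D false]]]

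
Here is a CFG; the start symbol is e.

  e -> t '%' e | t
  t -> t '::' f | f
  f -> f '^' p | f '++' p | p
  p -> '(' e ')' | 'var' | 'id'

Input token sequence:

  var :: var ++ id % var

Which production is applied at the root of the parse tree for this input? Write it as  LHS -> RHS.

[e [t [t [f [p var]]] :: [f [f [p var]] ++ [p id]]] % [e [t [f [p var]]]]]

e -> t '%' e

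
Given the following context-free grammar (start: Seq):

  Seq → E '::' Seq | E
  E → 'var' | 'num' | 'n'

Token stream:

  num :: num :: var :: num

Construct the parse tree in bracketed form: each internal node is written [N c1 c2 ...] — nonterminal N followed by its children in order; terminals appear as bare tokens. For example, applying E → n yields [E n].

Seq
E :: Seq
num :: Seq
num :: E :: Seq
num :: num :: Seq
num :: num :: E :: Seq
num :: num :: var :: Seq
num :: num :: var :: E
num :: num :: var :: num

[Seq [E num] :: [Seq [E num] :: [Seq [E var] :: [Seq [E num]]]]]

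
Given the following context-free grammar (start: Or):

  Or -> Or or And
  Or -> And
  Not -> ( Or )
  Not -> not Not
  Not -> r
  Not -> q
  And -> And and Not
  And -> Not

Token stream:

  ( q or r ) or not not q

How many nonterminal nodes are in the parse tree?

14

[Or [Or [And [Not ( [Or [Or [And [Not q]]] or [And [Not r]]] )]]] or [And [Not not [Not not [Not q]]]]]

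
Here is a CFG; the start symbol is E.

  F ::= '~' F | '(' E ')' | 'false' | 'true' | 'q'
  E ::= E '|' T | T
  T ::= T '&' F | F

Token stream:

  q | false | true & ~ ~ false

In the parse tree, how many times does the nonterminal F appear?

6

[E [E [E [T [F q]]] | [T [F false]]] | [T [T [F true]] & [F ~ [F ~ [F false]]]]]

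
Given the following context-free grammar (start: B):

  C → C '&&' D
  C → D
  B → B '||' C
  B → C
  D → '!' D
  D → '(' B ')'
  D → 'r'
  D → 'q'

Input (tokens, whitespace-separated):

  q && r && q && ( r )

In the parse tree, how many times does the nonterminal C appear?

[B [C [C [C [C [D q]] && [D r]] && [D q]] && [D ( [B [C [D r]]] )]]]

5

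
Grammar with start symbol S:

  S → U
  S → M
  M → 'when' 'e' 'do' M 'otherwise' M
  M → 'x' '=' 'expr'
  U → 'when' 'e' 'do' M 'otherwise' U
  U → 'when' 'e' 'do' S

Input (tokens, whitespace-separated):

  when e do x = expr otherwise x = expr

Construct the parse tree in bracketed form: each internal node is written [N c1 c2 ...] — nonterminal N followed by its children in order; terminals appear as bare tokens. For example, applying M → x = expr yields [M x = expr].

S
M
when e do M otherwise M
when e do x = expr otherwise M
when e do x = expr otherwise x = expr

[S [M when e do [M x = expr] otherwise [M x = expr]]]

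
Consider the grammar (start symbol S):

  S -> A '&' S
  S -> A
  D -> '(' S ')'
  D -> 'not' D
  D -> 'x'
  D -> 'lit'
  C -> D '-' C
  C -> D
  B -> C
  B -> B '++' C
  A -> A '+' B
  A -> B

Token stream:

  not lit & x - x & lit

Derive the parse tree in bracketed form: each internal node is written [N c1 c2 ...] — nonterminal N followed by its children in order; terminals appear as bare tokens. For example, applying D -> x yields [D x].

S
A & S
B & S
C & S
D & S
not D & S
not lit & S
not lit & A & S
not lit & B & S
not lit & C & S
not lit & D - C & S
not lit & x - C & S
not lit & x - D & S
not lit & x - x & S
not lit & x - x & A
not lit & x - x & B
not lit & x - x & C
not lit & x - x & D
not lit & x - x & lit

[S [A [B [C [D not [D lit]]]]] & [S [A [B [C [D x] - [C [D x]]]]] & [S [A [B [C [D lit]]]]]]]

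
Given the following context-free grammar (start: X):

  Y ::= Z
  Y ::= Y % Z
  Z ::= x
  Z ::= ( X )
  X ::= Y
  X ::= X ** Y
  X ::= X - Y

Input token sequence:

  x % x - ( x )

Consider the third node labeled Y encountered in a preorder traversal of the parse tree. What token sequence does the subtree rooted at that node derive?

( x )

[X [X [Y [Y [Z x]] % [Z x]]] - [Y [Z ( [X [Y [Z x]]] )]]]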